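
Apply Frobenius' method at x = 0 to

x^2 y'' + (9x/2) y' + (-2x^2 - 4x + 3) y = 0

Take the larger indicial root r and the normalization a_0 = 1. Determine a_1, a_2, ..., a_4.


Write in Frobenius form y'' + (p(x)/x) y' + (q(x)/x^2) y = 0:
  p(x) = 9/2,  q(x) = -2x^2 - 4x + 3.
Indicial equation: r(r-1) + (9/2) r + (3) = 0 -> roots r_1 = -3/2, r_2 = -2.
Take r = r_1 = -3/2. Let y(x) = x^r sum_{n>=0} a_n x^n with a_0 = 1.
Substitute y = x^r sum a_n x^n and match x^{r+n}. The recurrence is
  D(n) a_n - 4 a_{n-1} - 2 a_{n-2} = 0,  where D(n) = (r+n)(r+n-1) + (9/2)(r+n) + (3).
  a_n = [4 a_{n-1} + 2 a_{n-2}] / D(n).
Since the indicial polynomial factors as (r - r_1)(r - r_2), D(n) = (r_1 + n - r_1)(r_1 + n - r_2) = n(n + 1/2).
Evaluating step by step (a_0 = 1):
  n = 1: D(1) = 1(1 + 1/2) = 3/2; numerator = 4(1) = 4; a_1 = (4)/(3/2) = 8/3
  n = 2: D(2) = 2(2 + 1/2) = 5; numerator = 4(8/3) + 2(1) = 38/3; a_2 = (38/3)/(5) = 38/15
  n = 3: D(3) = 3(3 + 1/2) = 21/2; numerator = 4(38/15) + 2(8/3) = 232/15; a_3 = (232/15)/(21/2) = 464/315
  n = 4: D(4) = 4(4 + 1/2) = 18; numerator = 4(464/315) + 2(38/15) = 3452/315; a_4 = (3452/315)/(18) = 1726/2835

r = -3/2; a_0 = 1; a_1 = 8/3; a_2 = 38/15; a_3 = 464/315; a_4 = 1726/2835


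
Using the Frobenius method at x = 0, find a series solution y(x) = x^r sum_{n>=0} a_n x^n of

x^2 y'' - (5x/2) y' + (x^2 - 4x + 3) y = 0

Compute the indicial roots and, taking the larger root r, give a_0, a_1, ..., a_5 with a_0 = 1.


Write in Frobenius form y'' + (p(x)/x) y' + (q(x)/x^2) y = 0:
  p(x) = -5/2,  q(x) = x^2 - 4x + 3.
Indicial equation: r(r-1) + (-5/2) r + (3) = 0 -> roots r_1 = 2, r_2 = 3/2.
Take r = r_1 = 2. Let y(x) = x^r sum_{n>=0} a_n x^n with a_0 = 1.
Substitute y = x^r sum a_n x^n and match x^{r+n}. The recurrence is
  D(n) a_n - 4 a_{n-1} + 1 a_{n-2} = 0,  where D(n) = (r+n)(r+n-1) + (-5/2)(r+n) + (3).
  a_n = [4 a_{n-1} - 1 a_{n-2}] / D(n).
Since the indicial polynomial factors as (r - r_1)(r - r_2), D(n) = (r_1 + n - r_1)(r_1 + n - r_2) = n(n + 1/2).
Evaluating step by step (a_0 = 1):
  n = 1: D(1) = 1(1 + 1/2) = 3/2; numerator = 4(1) = 4; a_1 = (4)/(3/2) = 8/3
  n = 2: D(2) = 2(2 + 1/2) = 5; numerator = 4(8/3) - 1(1) = 29/3; a_2 = (29/3)/(5) = 29/15
  n = 3: D(3) = 3(3 + 1/2) = 21/2; numerator = 4(29/15) - 1(8/3) = 76/15; a_3 = (76/15)/(21/2) = 152/315
  n = 4: D(4) = 4(4 + 1/2) = 18; numerator = 4(152/315) - 1(29/15) = -1/315; a_4 = (-1/315)/(18) = -1/5670
  n = 5: D(5) = 5(5 + 1/2) = 55/2; numerator = 4(-1/5670) - 1(152/315) = -274/567; a_5 = (-274/567)/(55/2) = -548/31185

r = 2; a_0 = 1; a_1 = 8/3; a_2 = 29/15; a_3 = 152/315; a_4 = -1/5670; a_5 = -548/31185


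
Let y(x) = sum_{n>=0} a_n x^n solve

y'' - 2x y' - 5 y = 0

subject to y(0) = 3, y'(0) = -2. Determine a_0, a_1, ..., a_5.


Ansatz: y(x) = sum_{n>=0} a_n x^n, so y'(x) = sum_{n>=1} n a_n x^(n-1) and y''(x) = sum_{n>=2} n(n-1) a_n x^(n-2).
Substitute into P(x) y'' + Q(x) y' + R(x) y = 0 with P(x) = 1, Q(x) = -2x, R(x) = -5, and match powers of x.
Initial conditions: a_0 = 3, a_1 = -2.
Setting the coefficient of each power of x to zero and solving order by order (substituting the coefficients already found):
  x^0: 2 a_2 - 5 a_0 = 0  ->  2 a_2 = 5 a_0 = 15  ->  a_2 = 15/2
  x^1: 6 a_3 - 7 a_1 = 0  ->  6 a_3 = 7 a_1 = -14  ->  a_3 = -7/3
  x^2: 12 a_4 - 9 a_2 = 0  ->  12 a_4 = 9 a_2 = 135/2  ->  a_4 = 45/8
  x^3: 20 a_5 - 11 a_3 = 0  ->  20 a_5 = 11 a_3 = -77/3  ->  a_5 = -77/60
Truncated series: y(x) = 3 - 2 x + (15/2) x^2 - (7/3) x^3 + (45/8) x^4 - (77/60) x^5 + O(x^6).

a_0 = 3; a_1 = -2; a_2 = 15/2; a_3 = -7/3; a_4 = 45/8; a_5 = -77/60


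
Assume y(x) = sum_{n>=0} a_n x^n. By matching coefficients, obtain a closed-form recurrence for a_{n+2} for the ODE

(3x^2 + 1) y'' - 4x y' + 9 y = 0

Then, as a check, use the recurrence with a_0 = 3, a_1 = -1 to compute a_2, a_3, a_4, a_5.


Substitute y = sum_n a_n x^n.
(1 + 3 x^2) y'' contributes (n+2)(n+1) a_{n+2} + 3 n(n-1) a_n at x^n.
-4 x y'(x) contributes -4 n a_n at x^n.
9 y(x) contributes 9 a_n at x^n.
Matching x^n: (n+2)(n+1) a_{n+2} + (3 n(n-1) - 4 n + 9) a_n = 0.
Thus a_{n+2} = (-3 n(n-1) + 4 n - 9) / ((n+1)(n+2)) * a_n.

Check with a_0 = 3, a_1 = -1 (apply the recurrence for n = 0, 1, 2, 3): a_0 = 3, a_1 = -1, a_2 = -27/2, a_3 = 5/6, a_4 = 63/8, a_5 = -5/8.

a_(n+2) = (-3 n(n-1) + 4 n - 9) / ((n+1)(n+2)) * a_n; check: a_0 = 3, a_1 = -1, a_2 = -27/2, a_3 = 5/6, a_4 = 63/8, a_5 = -5/8


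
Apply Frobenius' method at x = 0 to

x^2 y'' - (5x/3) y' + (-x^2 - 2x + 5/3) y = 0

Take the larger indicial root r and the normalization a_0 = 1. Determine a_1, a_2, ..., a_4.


Write in Frobenius form y'' + (p(x)/x) y' + (q(x)/x^2) y = 0:
  p(x) = -5/3,  q(x) = -x^2 - 2x + 5/3.
Indicial equation: r(r-1) + (-5/3) r + (5/3) = 0 -> roots r_1 = 5/3, r_2 = 1.
Take r = r_1 = 5/3. Let y(x) = x^r sum_{n>=0} a_n x^n with a_0 = 1.
Substitute y = x^r sum a_n x^n and match x^{r+n}. The recurrence is
  D(n) a_n - 2 a_{n-1} - 1 a_{n-2} = 0,  where D(n) = (r+n)(r+n-1) + (-5/3)(r+n) + (5/3).
  a_n = [2 a_{n-1} + 1 a_{n-2}] / D(n).
Since the indicial polynomial factors as (r - r_1)(r - r_2), D(n) = (r_1 + n - r_1)(r_1 + n - r_2) = n(n + 2/3).
Evaluating step by step (a_0 = 1):
  n = 1: D(1) = 1(1 + 2/3) = 5/3; numerator = 2(1) = 2; a_1 = (2)/(5/3) = 6/5
  n = 2: D(2) = 2(2 + 2/3) = 16/3; numerator = 2(6/5) + 1(1) = 17/5; a_2 = (17/5)/(16/3) = 51/80
  n = 3: D(3) = 3(3 + 2/3) = 11; numerator = 2(51/80) + 1(6/5) = 99/40; a_3 = (99/40)/(11) = 9/40
  n = 4: D(4) = 4(4 + 2/3) = 56/3; numerator = 2(9/40) + 1(51/80) = 87/80; a_4 = (87/80)/(56/3) = 261/4480

r = 5/3; a_0 = 1; a_1 = 6/5; a_2 = 51/80; a_3 = 9/40; a_4 = 261/4480


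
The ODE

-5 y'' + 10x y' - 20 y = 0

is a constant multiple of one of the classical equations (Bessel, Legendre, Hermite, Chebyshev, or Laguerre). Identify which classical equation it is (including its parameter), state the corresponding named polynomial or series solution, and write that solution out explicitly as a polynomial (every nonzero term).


All three coefficients share the factor -5; dividing through by -5 gives  y'' - 2x y' + 4 y = 0.
This matches the Hermite equation y'' - 2x y' + 2n y = 0 with 2n = 4, so n = 2; the polynomial solution is H_2(x).
With y = sum_k a_k x^k, matching x^k gives (k+2)(k+1) a_{k+2} = 2(k - n) a_k = 2(k - 2) a_k. The right side vanishes at k = 2, so the series with the parity of 2 terminates at degree 2.
Standard normalization: leading coefficient of H_n is 2^n, so a_2 = 2^2 = 4. Work downward with a_k = (k+1)(k+2) a_{k+2} / (2(k - n)):
  a_0 = (1)(2)(4) / (2(0 - 2)) = 8/(-4) = -2
Hence H_2(x) = 4 x^2 - 2.

H_2(x); series = 4 x^2 - 2


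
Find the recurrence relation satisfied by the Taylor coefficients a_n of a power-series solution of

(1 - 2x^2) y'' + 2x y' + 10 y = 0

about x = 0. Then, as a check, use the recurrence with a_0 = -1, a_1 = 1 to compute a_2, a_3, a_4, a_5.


Substitute y = sum_n a_n x^n.
(1 - 2 x^2) y'' contributes (n+2)(n+1) a_{n+2} - 2 n(n-1) a_n at x^n.
2 x y'(x) contributes 2 n a_n at x^n.
10 y(x) contributes 10 a_n at x^n.
Matching x^n: (n+2)(n+1) a_{n+2} + (-2 n(n-1) + 2 n + 10) a_n = 0.
Thus a_{n+2} = (2 n(n-1) - 2 n - 10) / ((n+1)(n+2)) * a_n.

Check with a_0 = -1, a_1 = 1 (apply the recurrence for n = 0, 1, 2, 3): a_0 = -1, a_1 = 1, a_2 = 5, a_3 = -2, a_4 = -25/6, a_5 = 2/5.

a_(n+2) = (2 n(n-1) - 2 n - 10) / ((n+1)(n+2)) * a_n; check: a_0 = -1, a_1 = 1, a_2 = 5, a_3 = -2, a_4 = -25/6, a_5 = 2/5


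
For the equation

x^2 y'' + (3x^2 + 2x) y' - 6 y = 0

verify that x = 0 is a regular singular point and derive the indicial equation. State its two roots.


Divide by x^2 to reach normal form y'' + P_1(x) y' + P_2(x) y = 0 with P_1(x) = 3 + 2/x and P_2(x) = -6/x^2.
x = 0 is a singular point because the y'-coefficient 3 + 2/x has a pole at x = 0 and the y-coefficient -6/x^2 has a pole at x = 0.
It is a regular singular point because x P_1(x) = p(x) = 3x + 2 and x^2 P_2(x) = q(x) = -6 are polynomials, hence analytic at x = 0.
p(0) = 2,  q(0) = -6.
Indicial equation: r(r-1) + p(0) r + q(0) = 0, i.e. r^2 + (p(0) - 1) r + q(0) = 0, i.e. r^2 + 1 r - 6 = 0.
Discriminant: (1)^2 - 4(-6) = 25, so r = (-1 ± 5)/2.
Solving: r_1 = 2, r_2 = -3.

indicial: r^2 + 1 r - 6 = 0; roots r_1 = 2, r_2 = -3


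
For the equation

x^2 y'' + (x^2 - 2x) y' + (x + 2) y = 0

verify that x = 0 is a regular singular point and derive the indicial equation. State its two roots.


Divide by x^2 to reach normal form y'' + P_1(x) y' + P_2(x) y = 0 with P_1(x) = 1 - 2/x and P_2(x) = 1/x + 2/x^2.
x = 0 is a singular point because the y'-coefficient 1 - 2/x has a pole at x = 0 and the y-coefficient 1/x + 2/x^2 has a pole at x = 0.
It is a regular singular point because x P_1(x) = p(x) = x - 2 and x^2 P_2(x) = q(x) = x + 2 are polynomials, hence analytic at x = 0.
p(0) = -2,  q(0) = 2.
Indicial equation: r(r-1) + p(0) r + q(0) = 0, i.e. r^2 + (p(0) - 1) r + q(0) = 0, i.e. r^2 - 3 r + 2 = 0.
Discriminant: (-3)^2 - 4(2) = 1, so r = (3 ± 1)/2.
Solving: r_1 = 2, r_2 = 1.

indicial: r^2 - 3 r + 2 = 0; roots r_1 = 2, r_2 = 1


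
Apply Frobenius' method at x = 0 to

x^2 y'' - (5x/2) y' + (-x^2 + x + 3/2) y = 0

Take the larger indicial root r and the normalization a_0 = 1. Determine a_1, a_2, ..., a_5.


Write in Frobenius form y'' + (p(x)/x) y' + (q(x)/x^2) y = 0:
  p(x) = -5/2,  q(x) = -x^2 + x + 3/2.
Indicial equation: r(r-1) + (-5/2) r + (3/2) = 0 -> roots r_1 = 3, r_2 = 1/2.
Take r = r_1 = 3. Let y(x) = x^r sum_{n>=0} a_n x^n with a_0 = 1.
Substitute y = x^r sum a_n x^n and match x^{r+n}. The recurrence is
  D(n) a_n + 1 a_{n-1} - 1 a_{n-2} = 0,  where D(n) = (r+n)(r+n-1) + (-5/2)(r+n) + (3/2).
  a_n = [-1 a_{n-1} + 1 a_{n-2}] / D(n).
Since the indicial polynomial factors as (r - r_1)(r - r_2), D(n) = (r_1 + n - r_1)(r_1 + n - r_2) = n(n + 5/2).
Evaluating step by step (a_0 = 1):
  n = 1: D(1) = 1(1 + 5/2) = 7/2; numerator = -1(1) = -1; a_1 = (-1)/(7/2) = -2/7
  n = 2: D(2) = 2(2 + 5/2) = 9; numerator = -1(-2/7) + 1(1) = 9/7; a_2 = (9/7)/(9) = 1/7
  n = 3: D(3) = 3(3 + 5/2) = 33/2; numerator = -1(1/7) + 1(-2/7) = -3/7; a_3 = (-3/7)/(33/2) = -2/77
  n = 4: D(4) = 4(4 + 5/2) = 26; numerator = -1(-2/77) + 1(1/7) = 13/77; a_4 = (13/77)/(26) = 1/154
  n = 5: D(5) = 5(5 + 5/2) = 75/2; numerator = -1(1/154) + 1(-2/77) = -5/154; a_5 = (-5/154)/(75/2) = -1/1155

r = 3; a_0 = 1; a_1 = -2/7; a_2 = 1/7; a_3 = -2/77; a_4 = 1/154; a_5 = -1/1155


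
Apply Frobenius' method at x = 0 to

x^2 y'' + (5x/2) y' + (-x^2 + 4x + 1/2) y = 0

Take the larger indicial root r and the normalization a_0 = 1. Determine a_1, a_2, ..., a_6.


Write in Frobenius form y'' + (p(x)/x) y' + (q(x)/x^2) y = 0:
  p(x) = 5/2,  q(x) = -x^2 + 4x + 1/2.
Indicial equation: r(r-1) + (5/2) r + (1/2) = 0 -> roots r_1 = -1/2, r_2 = -1.
Take r = r_1 = -1/2. Let y(x) = x^r sum_{n>=0} a_n x^n with a_0 = 1.
Substitute y = x^r sum a_n x^n and match x^{r+n}. The recurrence is
  D(n) a_n + 4 a_{n-1} - 1 a_{n-2} = 0,  where D(n) = (r+n)(r+n-1) + (5/2)(r+n) + (1/2).
  a_n = [-4 a_{n-1} + 1 a_{n-2}] / D(n).
Since the indicial polynomial factors as (r - r_1)(r - r_2), D(n) = (r_1 + n - r_1)(r_1 + n - r_2) = n(n + 1/2).
Evaluating step by step (a_0 = 1):
  n = 1: D(1) = 1(1 + 1/2) = 3/2; numerator = -4(1) = -4; a_1 = (-4)/(3/2) = -8/3
  n = 2: D(2) = 2(2 + 1/2) = 5; numerator = -4(-8/3) + 1(1) = 35/3; a_2 = (35/3)/(5) = 7/3
  n = 3: D(3) = 3(3 + 1/2) = 21/2; numerator = -4(7/3) + 1(-8/3) = -12; a_3 = (-12)/(21/2) = -8/7
  n = 4: D(4) = 4(4 + 1/2) = 18; numerator = -4(-8/7) + 1(7/3) = 145/21; a_4 = (145/21)/(18) = 145/378
  n = 5: D(5) = 5(5 + 1/2) = 55/2; numerator = -4(145/378) + 1(-8/7) = -506/189; a_5 = (-506/189)/(55/2) = -92/945
  n = 6: D(6) = 6(6 + 1/2) = 39; numerator = -4(-92/945) + 1(145/378) = 487/630; a_6 = (487/630)/(39) = 487/24570

r = -1/2; a_0 = 1; a_1 = -8/3; a_2 = 7/3; a_3 = -8/7; a_4 = 145/378; a_5 = -92/945; a_6 = 487/24570


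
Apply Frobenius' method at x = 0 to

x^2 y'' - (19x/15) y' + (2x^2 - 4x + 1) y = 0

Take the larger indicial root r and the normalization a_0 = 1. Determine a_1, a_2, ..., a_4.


Write in Frobenius form y'' + (p(x)/x) y' + (q(x)/x^2) y = 0:
  p(x) = -19/15,  q(x) = 2x^2 - 4x + 1.
Indicial equation: r(r-1) + (-19/15) r + (1) = 0 -> roots r_1 = 5/3, r_2 = 3/5.
Take r = r_1 = 5/3. Let y(x) = x^r sum_{n>=0} a_n x^n with a_0 = 1.
Substitute y = x^r sum a_n x^n and match x^{r+n}. The recurrence is
  D(n) a_n - 4 a_{n-1} + 2 a_{n-2} = 0,  where D(n) = (r+n)(r+n-1) + (-19/15)(r+n) + (1).
  a_n = [4 a_{n-1} - 2 a_{n-2}] / D(n).
Since the indicial polynomial factors as (r - r_1)(r - r_2), D(n) = (r_1 + n - r_1)(r_1 + n - r_2) = n(n + 16/15).
Evaluating step by step (a_0 = 1):
  n = 1: D(1) = 1(1 + 16/15) = 31/15; numerator = 4(1) = 4; a_1 = (4)/(31/15) = 60/31
  n = 2: D(2) = 2(2 + 16/15) = 92/15; numerator = 4(60/31) - 2(1) = 178/31; a_2 = (178/31)/(92/15) = 1335/1426
  n = 3: D(3) = 3(3 + 16/15) = 61/5; numerator = 4(1335/1426) - 2(60/31) = -90/713; a_3 = (-90/713)/(61/5) = -450/43493
  n = 4: D(4) = 4(4 + 16/15) = 304/15; numerator = 4(-450/43493) - 2(1335/1426) = -2685/1403; a_4 = (-2685/1403)/(304/15) = -40275/426512

r = 5/3; a_0 = 1; a_1 = 60/31; a_2 = 1335/1426; a_3 = -450/43493; a_4 = -40275/426512


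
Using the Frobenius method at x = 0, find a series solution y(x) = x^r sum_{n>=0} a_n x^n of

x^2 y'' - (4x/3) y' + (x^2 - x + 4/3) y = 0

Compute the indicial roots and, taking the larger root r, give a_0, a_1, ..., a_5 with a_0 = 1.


Write in Frobenius form y'' + (p(x)/x) y' + (q(x)/x^2) y = 0:
  p(x) = -4/3,  q(x) = x^2 - x + 4/3.
Indicial equation: r(r-1) + (-4/3) r + (4/3) = 0 -> roots r_1 = 4/3, r_2 = 1.
Take r = r_1 = 4/3. Let y(x) = x^r sum_{n>=0} a_n x^n with a_0 = 1.
Substitute y = x^r sum a_n x^n and match x^{r+n}. The recurrence is
  D(n) a_n - 1 a_{n-1} + 1 a_{n-2} = 0,  where D(n) = (r+n)(r+n-1) + (-4/3)(r+n) + (4/3).
  a_n = [1 a_{n-1} - 1 a_{n-2}] / D(n).
Since the indicial polynomial factors as (r - r_1)(r - r_2), D(n) = (r_1 + n - r_1)(r_1 + n - r_2) = n(n + 1/3).
Evaluating step by step (a_0 = 1):
  n = 1: D(1) = 1(1 + 1/3) = 4/3; numerator = 1(1) = 1; a_1 = (1)/(4/3) = 3/4
  n = 2: D(2) = 2(2 + 1/3) = 14/3; numerator = 1(3/4) - 1(1) = -1/4; a_2 = (-1/4)/(14/3) = -3/56
  n = 3: D(3) = 3(3 + 1/3) = 10; numerator = 1(-3/56) - 1(3/4) = -45/56; a_3 = (-45/56)/(10) = -9/112
  n = 4: D(4) = 4(4 + 1/3) = 52/3; numerator = 1(-9/112) - 1(-3/56) = -3/112; a_4 = (-3/112)/(52/3) = -9/5824
  n = 5: D(5) = 5(5 + 1/3) = 80/3; numerator = 1(-9/5824) - 1(-9/112) = 459/5824; a_5 = (459/5824)/(80/3) = 1377/465920

r = 4/3; a_0 = 1; a_1 = 3/4; a_2 = -3/56; a_3 = -9/112; a_4 = -9/5824; a_5 = 1377/465920


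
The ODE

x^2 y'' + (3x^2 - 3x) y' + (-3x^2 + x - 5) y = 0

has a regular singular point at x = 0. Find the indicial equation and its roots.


Divide by x^2 to reach normal form y'' + P_1(x) y' + P_2(x) y = 0 with P_1(x) = 3 - 3/x and P_2(x) = -3 + 1/x - 5/x^2.
x = 0 is a singular point because the y'-coefficient 3 - 3/x has a pole at x = 0 and the y-coefficient -3 + 1/x - 5/x^2 has a pole at x = 0.
It is a regular singular point because x P_1(x) = p(x) = 3x - 3 and x^2 P_2(x) = q(x) = -3x^2 + x - 5 are polynomials, hence analytic at x = 0.
p(0) = -3,  q(0) = -5.
Indicial equation: r(r-1) + p(0) r + q(0) = 0, i.e. r^2 + (p(0) - 1) r + q(0) = 0, i.e. r^2 - 4 r - 5 = 0.
Discriminant: (-4)^2 - 4(-5) = 36, so r = (4 ± 6)/2.
Solving: r_1 = 5, r_2 = -1.

indicial: r^2 - 4 r - 5 = 0; roots r_1 = 5, r_2 = -1


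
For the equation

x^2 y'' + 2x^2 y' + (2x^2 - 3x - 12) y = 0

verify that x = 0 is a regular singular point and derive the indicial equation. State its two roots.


Divide by x^2 to reach normal form y'' + P_1(x) y' + P_2(x) y = 0 with P_1(x) = 2 and P_2(x) = 2 - 3/x - 12/x^2.
x = 0 is a singular point because the y-coefficient 2 - 3/x - 12/x^2 has a pole at x = 0.
It is a regular singular point because x P_1(x) = p(x) = 2x and x^2 P_2(x) = q(x) = 2x^2 - 3x - 12 are polynomials, hence analytic at x = 0.
p(0) = 0,  q(0) = -12.
Indicial equation: r(r-1) + p(0) r + q(0) = 0, i.e. r^2 + (p(0) - 1) r + q(0) = 0, i.e. r^2 - 1 r - 12 = 0.
Discriminant: (-1)^2 - 4(-12) = 49, so r = (1 ± 7)/2.
Solving: r_1 = 4, r_2 = -3.

indicial: r^2 - 1 r - 12 = 0; roots r_1 = 4, r_2 = -3


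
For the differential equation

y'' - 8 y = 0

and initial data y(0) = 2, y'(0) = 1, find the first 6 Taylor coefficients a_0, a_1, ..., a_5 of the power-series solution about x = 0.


Ansatz: y(x) = sum_{n>=0} a_n x^n, so y'(x) = sum_{n>=1} n a_n x^(n-1) and y''(x) = sum_{n>=2} n(n-1) a_n x^(n-2).
Substitute into P(x) y'' + Q(x) y' + R(x) y = 0 with P(x) = 1, Q(x) = 0, R(x) = -8, and match powers of x.
Initial conditions: a_0 = 2, a_1 = 1.
Setting the coefficient of each power of x to zero and solving order by order (substituting the coefficients already found):
  x^0: 2 a_2 - 8 a_0 = 0  ->  2 a_2 = 8 a_0 = 16  ->  a_2 = 8
  x^1: 6 a_3 - 8 a_1 = 0  ->  6 a_3 = 8 a_1 = 8  ->  a_3 = 4/3
  x^2: 12 a_4 - 8 a_2 = 0  ->  12 a_4 = 8 a_2 = 64  ->  a_4 = 16/3
  x^3: 20 a_5 - 8 a_3 = 0  ->  20 a_5 = 8 a_3 = 32/3  ->  a_5 = 8/15
Truncated series: y(x) = 2 + x + 8 x^2 + (4/3) x^3 + (16/3) x^4 + (8/15) x^5 + O(x^6).

a_0 = 2; a_1 = 1; a_2 = 8; a_3 = 4/3; a_4 = 16/3; a_5 = 8/15


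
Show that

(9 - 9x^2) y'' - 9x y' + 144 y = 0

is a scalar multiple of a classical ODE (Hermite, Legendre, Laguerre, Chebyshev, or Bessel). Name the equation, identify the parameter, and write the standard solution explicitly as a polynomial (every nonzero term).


All three coefficients share the factor 9; dividing through by 9 gives  (1 - x^2) y'' - x y' + 16 y = 0.
This matches the Chebyshev equation (1 - x^2) y'' - x y' + n^2 y = 0 (note the -x y' term, not -2x y') with n^2 = 16, so n = 4; the polynomial solution is T_4(x).
With y = sum_k a_k x^k, matching x^k gives (k+2)(k+1) a_{k+2} = (k^2 - n^2) a_k = (k - 4)(k + 4) a_k. The right side vanishes at k = 4, so the series with the parity of 4 terminates at degree 4.
Standard normalization: leading coefficient of T_n is 2^(n-1), so a_4 = 2^3 = 8. Work downward with a_k = (k+1)(k+2) a_{k+2} / ((k - 4)(k + 4)):
  a_2 = (3)(4)(8) / ((2 - 4)(2 + 4)) = 96/(-12) = -8
  a_0 = (1)(2)(-8) / ((0 - 4)(0 + 4)) = -16/(-16) = 1
Hence T_4(x) = 8 x^4 - 8 x^2 + 1.

T_4(x); series = 8 x^4 - 8 x^2 + 1


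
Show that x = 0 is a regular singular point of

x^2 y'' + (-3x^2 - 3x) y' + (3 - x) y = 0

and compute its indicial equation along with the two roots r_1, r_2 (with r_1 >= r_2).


Divide by x^2 to reach normal form y'' + P_1(x) y' + P_2(x) y = 0 with P_1(x) = -3 - 3/x and P_2(x) = -1/x + 3/x^2.
x = 0 is a singular point because the y'-coefficient -3 - 3/x has a pole at x = 0 and the y-coefficient -1/x + 3/x^2 has a pole at x = 0.
It is a regular singular point because x P_1(x) = p(x) = -3x - 3 and x^2 P_2(x) = q(x) = 3 - x are polynomials, hence analytic at x = 0.
p(0) = -3,  q(0) = 3.
Indicial equation: r(r-1) + p(0) r + q(0) = 0, i.e. r^2 + (p(0) - 1) r + q(0) = 0, i.e. r^2 - 4 r + 3 = 0.
Discriminant: (-4)^2 - 4(3) = 4, so r = (4 ± 2)/2.
Solving: r_1 = 3, r_2 = 1.

indicial: r^2 - 4 r + 3 = 0; roots r_1 = 3, r_2 = 1


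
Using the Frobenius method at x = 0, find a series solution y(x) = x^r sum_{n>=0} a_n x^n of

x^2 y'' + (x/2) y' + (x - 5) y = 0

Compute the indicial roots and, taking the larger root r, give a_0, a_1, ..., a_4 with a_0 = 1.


Write in Frobenius form y'' + (p(x)/x) y' + (q(x)/x^2) y = 0:
  p(x) = 1/2,  q(x) = x - 5.
Indicial equation: r(r-1) + (1/2) r + (-5) = 0 -> roots r_1 = 5/2, r_2 = -2.
Take r = r_1 = 5/2. Let y(x) = x^r sum_{n>=0} a_n x^n with a_0 = 1.
Substitute y = x^r sum a_n x^n and match x^{r+n}. The recurrence is
  D(n) a_n + 1 a_{n-1} = 0,  where D(n) = (r+n)(r+n-1) + (1/2)(r+n) + (-5).
  a_n = -1 / D(n) * a_{n-1}.
Since the indicial polynomial factors as (r - r_1)(r - r_2), D(n) = (r_1 + n - r_1)(r_1 + n - r_2) = n(n + 9/2).
Evaluating step by step (a_0 = 1):
  n = 1: D(1) = 1(1 + 9/2) = 11/2; numerator = -1(1) = -1; a_1 = (-1)/(11/2) = -2/11
  n = 2: D(2) = 2(2 + 9/2) = 13; numerator = -1(-2/11) = 2/11; a_2 = (2/11)/(13) = 2/143
  n = 3: D(3) = 3(3 + 9/2) = 45/2; numerator = -1(2/143) = -2/143; a_3 = (-2/143)/(45/2) = -4/6435
  n = 4: D(4) = 4(4 + 9/2) = 34; numerator = -1(-4/6435) = 4/6435; a_4 = (4/6435)/(34) = 2/109395

r = 5/2; a_0 = 1; a_1 = -2/11; a_2 = 2/143; a_3 = -4/6435; a_4 = 2/109395


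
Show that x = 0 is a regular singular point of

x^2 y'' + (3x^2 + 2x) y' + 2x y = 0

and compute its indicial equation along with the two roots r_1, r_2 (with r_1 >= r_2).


Divide by x^2 to reach normal form y'' + P_1(x) y' + P_2(x) y = 0 with P_1(x) = 3 + 2/x and P_2(x) = 2/x.
x = 0 is a singular point because the y'-coefficient 3 + 2/x has a pole at x = 0 and the y-coefficient 2/x has a pole at x = 0.
It is a regular singular point because x P_1(x) = p(x) = 3x + 2 and x^2 P_2(x) = q(x) = 2x are polynomials, hence analytic at x = 0.
p(0) = 2,  q(0) = 0.
Indicial equation: r(r-1) + p(0) r + q(0) = 0, i.e. r^2 + (p(0) - 1) r + q(0) = 0, i.e. r^2 + 1 r = 0.
Discriminant: (1)^2 - 4(0) = 1, so r = (-1 ± 1)/2.
Solving: r_1 = 0, r_2 = -1.

indicial: r^2 + 1 r = 0; roots r_1 = 0, r_2 = -1


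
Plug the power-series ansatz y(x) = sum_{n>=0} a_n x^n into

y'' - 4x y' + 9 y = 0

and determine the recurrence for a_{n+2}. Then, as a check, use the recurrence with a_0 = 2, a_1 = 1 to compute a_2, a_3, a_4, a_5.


Substitute y = sum_n a_n x^n.
y''(x) has coefficient (n+2)(n+1) a_{n+2} at x^n;
-4 x y'(x) has coefficient -4 n a_n at x^n (shift);
9 y(x) has coefficient 9 a_n at x^n.
Matching x^n: (n+2)(n+1) a_{n+2} + (-4n + 9) a_n = 0.
Thus a_{n+2} = (4n - 9) / ((n+1)(n+2)) * a_n.

Check with a_0 = 2, a_1 = 1 (apply the recurrence for n = 0, 1, 2, 3): a_0 = 2, a_1 = 1, a_2 = -9, a_3 = -5/6, a_4 = 3/4, a_5 = -1/8.

a_(n+2) = (4n - 9) / ((n+1)(n+2)) * a_n; check: a_0 = 2, a_1 = 1, a_2 = -9, a_3 = -5/6, a_4 = 3/4, a_5 = -1/8


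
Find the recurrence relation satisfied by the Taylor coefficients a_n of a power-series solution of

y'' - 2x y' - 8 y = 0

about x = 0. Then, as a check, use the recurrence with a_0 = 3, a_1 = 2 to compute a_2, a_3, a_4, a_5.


Substitute y = sum_n a_n x^n.
y''(x) has coefficient (n+2)(n+1) a_{n+2} at x^n;
-2 x y'(x) has coefficient -2 n a_n at x^n (shift);
-8 y(x) has coefficient -8 a_n at x^n.
Matching x^n: (n+2)(n+1) a_{n+2} + (-2n - 8) a_n = 0.
Thus a_{n+2} = (2n + 8) / ((n+1)(n+2)) * a_n.

Check with a_0 = 3, a_1 = 2 (apply the recurrence for n = 0, 1, 2, 3): a_0 = 3, a_1 = 2, a_2 = 12, a_3 = 10/3, a_4 = 12, a_5 = 7/3.

a_(n+2) = (2n + 8) / ((n+1)(n+2)) * a_n; check: a_0 = 3, a_1 = 2, a_2 = 12, a_3 = 10/3, a_4 = 12, a_5 = 7/3


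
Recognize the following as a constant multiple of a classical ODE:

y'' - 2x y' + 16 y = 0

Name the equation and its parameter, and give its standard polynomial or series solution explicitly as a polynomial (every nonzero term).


The equation is already in a standard form:  y'' - 2x y' + 16 y = 0.
This matches the Hermite equation y'' - 2x y' + 2n y = 0 with 2n = 16, so n = 8; the polynomial solution is H_8(x).
With y = sum_k a_k x^k, matching x^k gives (k+2)(k+1) a_{k+2} = 2(k - n) a_k = 2(k - 8) a_k. The right side vanishes at k = 8, so the series with the parity of 8 terminates at degree 8.
Standard normalization: leading coefficient of H_n is 2^n, so a_8 = 2^8 = 256. Work downward with a_k = (k+1)(k+2) a_{k+2} / (2(k - n)):
  a_6 = (7)(8)(256) / (2(6 - 8)) = 14336/(-4) = -3584
  a_4 = (5)(6)(-3584) / (2(4 - 8)) = -107520/(-8) = 13440
  a_2 = (3)(4)(13440) / (2(2 - 8)) = 161280/(-12) = -13440
  a_0 = (1)(2)(-13440) / (2(0 - 8)) = -26880/(-16) = 1680
Hence H_8(x) = 256 x^8 - 3584 x^6 + 13440 x^4 - 13440 x^2 + 1680.

H_8(x); series = 256 x^8 - 3584 x^6 + 13440 x^4 - 13440 x^2 + 1680


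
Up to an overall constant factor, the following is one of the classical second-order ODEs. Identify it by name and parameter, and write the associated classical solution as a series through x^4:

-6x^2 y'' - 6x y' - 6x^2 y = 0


All three coefficients share the factor -6; dividing through by -6 gives  x^2 y'' + x y' + x^2 y = 0.
This matches the Bessel equation x^2 y'' + x y' + (x^2 - nu^2) y = 0 with nu^2 = 0, so nu = 0; the solution bounded at x = 0 is J_0(x).
Frobenius at x = 0: indicial roots ±nu; for r = nu the recurrence k(k + 2nu) c_k = -c_{k-2} gives the standard series J_nu(x) = sum_{k>=0} (-1)^k / (k! (k+nu)!) (x/2)^(2k+nu). Evaluate the first 3 terms:
  k = 0: (-1)^0 / (0! * 0! * 2^0) x^0 = 1/(1*1*1) x^0 = (1) x^0
  k = 1: (-1)^1 / (1! * 1! * 2^2) x^2 = -1/(1*1*4) x^2 = (-1/4) x^2
  k = 2: (-1)^2 / (2! * 2! * 2^4) x^4 = 1/(2*2*16) x^4 = (1/64) x^4
Hence J_0(x) = x^4/64 - x^2/4 + 1 + ....

J_0(x); series = x^4/64 - x^2/4 + 1


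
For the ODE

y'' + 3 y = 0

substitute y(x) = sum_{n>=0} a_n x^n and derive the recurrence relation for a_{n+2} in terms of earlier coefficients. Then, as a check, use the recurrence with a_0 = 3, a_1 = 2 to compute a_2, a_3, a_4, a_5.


Substitute y = sum_n a_n x^n into y'' + (const) y = 0.
y''(x) = sum_{n>=0} (n+2)(n+1) a_{n+2} x^n.
The ODE becomes sum_n [(n+2)(n+1) a_{n+2} + 3 a_n] x^n = 0.
Setting each coefficient to zero gives the recurrence:
  (n+2)(n+1) a_{n+2} + 3 a_n = 0,
  a_{n+2} = -3 / ((n+1)(n+2)) a_n.

Check with a_0 = 3, a_1 = 2 (apply the recurrence for n = 0, 1, 2, 3): a_0 = 3, a_1 = 2, a_2 = -9/2, a_3 = -1, a_4 = 9/8, a_5 = 3/20.

a_{n+2} = -3/((n+1)(n+2)) * a_n; check: a_0 = 3, a_1 = 2, a_2 = -9/2, a_3 = -1, a_4 = 9/8, a_5 = 3/20


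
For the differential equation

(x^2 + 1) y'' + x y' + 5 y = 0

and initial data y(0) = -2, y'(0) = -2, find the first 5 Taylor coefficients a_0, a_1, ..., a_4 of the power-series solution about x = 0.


Ansatz: y(x) = sum_{n>=0} a_n x^n, so y'(x) = sum_{n>=1} n a_n x^(n-1) and y''(x) = sum_{n>=2} n(n-1) a_n x^(n-2).
Substitute into P(x) y'' + Q(x) y' + R(x) y = 0 with P(x) = x^2 + 1, Q(x) = x, R(x) = 5, and match powers of x.
Initial conditions: a_0 = -2, a_1 = -2.
Setting the coefficient of each power of x to zero and solving order by order (substituting the coefficients already found):
  x^0: 2 a_2 + 5 a_0 = 0  ->  2 a_2 = -5 a_0 = 10  ->  a_2 = 5
  x^1: 6 a_3 + 6 a_1 = 0  ->  6 a_3 = -6 a_1 = 12  ->  a_3 = 2
  x^2: 12 a_4 + 9 a_2 = 0  ->  12 a_4 = -9 a_2 = -45  ->  a_4 = -15/4
Truncated series: y(x) = -2 - 2 x + 5 x^2 + 2 x^3 - (15/4) x^4 + O(x^5).

a_0 = -2; a_1 = -2; a_2 = 5; a_3 = 2; a_4 = -15/4


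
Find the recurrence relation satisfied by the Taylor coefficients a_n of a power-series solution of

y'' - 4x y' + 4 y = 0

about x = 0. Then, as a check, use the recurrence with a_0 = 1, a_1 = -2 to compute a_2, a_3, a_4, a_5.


Substitute y = sum_n a_n x^n.
y''(x) has coefficient (n+2)(n+1) a_{n+2} at x^n;
-4 x y'(x) has coefficient -4 n a_n at x^n (shift);
4 y(x) has coefficient 4 a_n at x^n.
Matching x^n: (n+2)(n+1) a_{n+2} + (-4n + 4) a_n = 0.
Thus a_{n+2} = (4n - 4) / ((n+1)(n+2)) * a_n.

Check with a_0 = 1, a_1 = -2 (apply the recurrence for n = 0, 1, 2, 3): a_0 = 1, a_1 = -2, a_2 = -2, a_3 = 0, a_4 = -2/3, a_5 = 0.

a_(n+2) = (4n - 4) / ((n+1)(n+2)) * a_n; check: a_0 = 1, a_1 = -2, a_2 = -2, a_3 = 0, a_4 = -2/3, a_5 = 0


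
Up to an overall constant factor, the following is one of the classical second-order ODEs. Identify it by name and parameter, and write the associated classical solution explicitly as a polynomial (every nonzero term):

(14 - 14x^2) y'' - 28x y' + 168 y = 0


All three coefficients share the factor 14; dividing through by 14 gives  (1 - x^2) y'' - 2x y' + 12 y = 0.
This matches the Legendre equation (1 - x^2) y'' - 2x y' + n(n+1) y = 0 (note the -2x y' term) with n(n+1) = 12, so n = 3; the polynomial solution is P_3(x).
With y = sum_k a_k x^k, matching x^k gives (k+2)(k+1) a_{k+2} = [k(k+1) - n(n+1)] a_k = (k - 3)(k + 4) a_k. The right side vanishes at k = 3, so the series with the parity of 3 terminates at degree 3.
Standard normalization (P_n(1) = 1): leading coefficient (2n)!/(2^n (n!)^2) = 720/(8*36) = 5/2, so a_3 = 5/2. Work downward with a_k = (k+1)(k+2) a_{k+2} / ((k - 3)(k + 4)):
  a_1 = (2)(3)(5/2) / ((1 - 3)(1 + 4)) = 15/(-10) = -3/2
Hence P_3(x) = 5 x^3/2 - 3 x/2.

P_3(x); series = 5 x^3/2 - 3 x/2


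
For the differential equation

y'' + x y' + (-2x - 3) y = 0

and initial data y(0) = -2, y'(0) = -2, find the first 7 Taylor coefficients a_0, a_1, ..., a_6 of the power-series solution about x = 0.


Ansatz: y(x) = sum_{n>=0} a_n x^n, so y'(x) = sum_{n>=1} n a_n x^(n-1) and y''(x) = sum_{n>=2} n(n-1) a_n x^(n-2).
Substitute into P(x) y'' + Q(x) y' + R(x) y = 0 with P(x) = 1, Q(x) = x, R(x) = -2x - 3, and match powers of x.
Initial conditions: a_0 = -2, a_1 = -2.
Setting the coefficient of each power of x to zero and solving order by order (substituting the coefficients already found):
  x^0: 2 a_2 - 3 a_0 = 0  ->  2 a_2 = 3 a_0 = -6  ->  a_2 = -3
  x^1: 6 a_3 - 2 a_1 - 2 a_0 = 0  ->  6 a_3 = 2 a_1 + 2 a_0 = -8  ->  a_3 = -4/3
  x^2: 12 a_4 - a_2 - 2 a_1 = 0  ->  12 a_4 = a_2 + 2 a_1 = -7  ->  a_4 = -7/12
  x^3: 20 a_5 - 2 a_2 = 0  ->  20 a_5 = 2 a_2 = -6  ->  a_5 = -3/10
  x^4: 30 a_6 + a_4 - 2 a_3 = 0  ->  30 a_6 = -a_4 + 2 a_3 = -25/12  ->  a_6 = -5/72
Truncated series: y(x) = -2 - 2 x - 3 x^2 - (4/3) x^3 - (7/12) x^4 - (3/10) x^5 - (5/72) x^6 + O(x^7).

a_0 = -2; a_1 = -2; a_2 = -3; a_3 = -4/3; a_4 = -7/12; a_5 = -3/10; a_6 = -5/72


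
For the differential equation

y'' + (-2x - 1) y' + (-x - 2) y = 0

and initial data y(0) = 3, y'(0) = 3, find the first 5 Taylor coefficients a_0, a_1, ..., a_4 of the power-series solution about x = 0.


Ansatz: y(x) = sum_{n>=0} a_n x^n, so y'(x) = sum_{n>=1} n a_n x^(n-1) and y''(x) = sum_{n>=2} n(n-1) a_n x^(n-2).
Substitute into P(x) y'' + Q(x) y' + R(x) y = 0 with P(x) = 1, Q(x) = -2x - 1, R(x) = -x - 2, and match powers of x.
Initial conditions: a_0 = 3, a_1 = 3.
Setting the coefficient of each power of x to zero and solving order by order (substituting the coefficients already found):
  x^0: 2 a_2 - a_1 - 2 a_0 = 0  ->  2 a_2 = a_1 + 2 a_0 = 9  ->  a_2 = 9/2
  x^1: 6 a_3 - 2 a_2 - 4 a_1 - a_0 = 0  ->  6 a_3 = 2 a_2 + 4 a_1 + a_0 = 24  ->  a_3 = 4
  x^2: 12 a_4 - 3 a_3 - 6 a_2 - a_1 = 0  ->  12 a_4 = 3 a_3 + 6 a_2 + a_1 = 42  ->  a_4 = 7/2
Truncated series: y(x) = 3 + 3 x + (9/2) x^2 + 4 x^3 + (7/2) x^4 + O(x^5).

a_0 = 3; a_1 = 3; a_2 = 9/2; a_3 = 4; a_4 = 7/2


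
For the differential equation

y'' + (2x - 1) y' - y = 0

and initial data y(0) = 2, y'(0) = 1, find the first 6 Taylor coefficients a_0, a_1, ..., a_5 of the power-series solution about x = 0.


Ansatz: y(x) = sum_{n>=0} a_n x^n, so y'(x) = sum_{n>=1} n a_n x^(n-1) and y''(x) = sum_{n>=2} n(n-1) a_n x^(n-2).
Substitute into P(x) y'' + Q(x) y' + R(x) y = 0 with P(x) = 1, Q(x) = 2x - 1, R(x) = -1, and match powers of x.
Initial conditions: a_0 = 2, a_1 = 1.
Setting the coefficient of each power of x to zero and solving order by order (substituting the coefficients already found):
  x^0: 2 a_2 - a_1 - a_0 = 0  ->  2 a_2 = a_1 + a_0 = 3  ->  a_2 = 3/2
  x^1: 6 a_3 - 2 a_2 + a_1 = 0  ->  6 a_3 = 2 a_2 - a_1 = 2  ->  a_3 = 1/3
  x^2: 12 a_4 - 3 a_3 + 3 a_2 = 0  ->  12 a_4 = 3 a_3 - 3 a_2 = -7/2  ->  a_4 = -7/24
  x^3: 20 a_5 - 4 a_4 + 5 a_3 = 0  ->  20 a_5 = 4 a_4 - 5 a_3 = -17/6  ->  a_5 = -17/120
Truncated series: y(x) = 2 + x + (3/2) x^2 + (1/3) x^3 - (7/24) x^4 - (17/120) x^5 + O(x^6).

a_0 = 2; a_1 = 1; a_2 = 3/2; a_3 = 1/3; a_4 = -7/24; a_5 = -17/120


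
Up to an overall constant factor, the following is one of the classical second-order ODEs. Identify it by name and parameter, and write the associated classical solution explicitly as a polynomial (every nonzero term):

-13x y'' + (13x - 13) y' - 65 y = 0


All three coefficients share the factor -13; dividing through by -13 gives  x y'' + (1 - x) y' + 5 y = 0.
This matches the Laguerre equation x y'' + (1 - x) y' + n y = 0 with n = 5; the polynomial solution is L_5(x).
With y = sum_k a_k x^k, matching x^k gives (k+1)k a_{k+1} + (k+1) a_{k+1} - k a_k + n a_k = 0, i.e. (k+1)^2 a_{k+1} = (k - n) a_k = (k - 5) a_k. The right side vanishes at k = 5, so the series terminates at degree 5.
Standard normalization L_n(0) = 1 gives a_0 = 1. Work upward with a_{k+1} = (k - 5) a_k / (k+1)^2:
  a_1 = (0 - 5)(1) / 1^2 = -5/1 = -5
  a_2 = (1 - 5)(-5) / 2^2 = 20/4 = 5
  a_3 = (2 - 5)(5) / 3^2 = -15/9 = -5/3
  a_4 = (3 - 5)(-5/3) / 4^2 = (10/3)/16 = 5/24
  a_5 = (4 - 5)(5/24) / 5^2 = (-5/24)/25 = -1/120
Hence L_5(x) = -x^5/120 + 5 x^4/24 - 5 x^3/3 + 5 x^2 - 5 x + 1.

L_5(x); series = -x^5/120 + 5 x^4/24 - 5 x^3/3 + 5 x^2 - 5 x + 1


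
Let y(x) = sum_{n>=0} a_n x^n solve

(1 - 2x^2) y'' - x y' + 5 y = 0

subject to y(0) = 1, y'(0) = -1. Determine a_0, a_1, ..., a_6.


Ansatz: y(x) = sum_{n>=0} a_n x^n, so y'(x) = sum_{n>=1} n a_n x^(n-1) and y''(x) = sum_{n>=2} n(n-1) a_n x^(n-2).
Substitute into P(x) y'' + Q(x) y' + R(x) y = 0 with P(x) = 1 - 2x^2, Q(x) = -x, R(x) = 5, and match powers of x.
Initial conditions: a_0 = 1, a_1 = -1.
Setting the coefficient of each power of x to zero and solving order by order (substituting the coefficients already found):
  x^0: 2 a_2 + 5 a_0 = 0  ->  2 a_2 = -5 a_0 = -5  ->  a_2 = -5/2
  x^1: 6 a_3 + 4 a_1 = 0  ->  6 a_3 = -4 a_1 = 4  ->  a_3 = 2/3
  x^2: 12 a_4 - a_2 = 0  ->  12 a_4 = a_2 = -5/2  ->  a_4 = -5/24
  x^3: 20 a_5 - 10 a_3 = 0  ->  20 a_5 = 10 a_3 = 20/3  ->  a_5 = 1/3
  x^4: 30 a_6 - 23 a_4 = 0  ->  30 a_6 = 23 a_4 = -115/24  ->  a_6 = -23/144
Truncated series: y(x) = 1 - x - (5/2) x^2 + (2/3) x^3 - (5/24) x^4 + (1/3) x^5 - (23/144) x^6 + O(x^7).

a_0 = 1; a_1 = -1; a_2 = -5/2; a_3 = 2/3; a_4 = -5/24; a_5 = 1/3; a_6 = -23/144


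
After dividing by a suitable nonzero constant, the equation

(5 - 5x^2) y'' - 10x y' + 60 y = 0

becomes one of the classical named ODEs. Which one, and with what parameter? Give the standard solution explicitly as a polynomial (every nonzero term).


All three coefficients share the factor 5; dividing through by 5 gives  (1 - x^2) y'' - 2x y' + 12 y = 0.
This matches the Legendre equation (1 - x^2) y'' - 2x y' + n(n+1) y = 0 (note the -2x y' term) with n(n+1) = 12, so n = 3; the polynomial solution is P_3(x).
With y = sum_k a_k x^k, matching x^k gives (k+2)(k+1) a_{k+2} = [k(k+1) - n(n+1)] a_k = (k - 3)(k + 4) a_k. The right side vanishes at k = 3, so the series with the parity of 3 terminates at degree 3.
Standard normalization (P_n(1) = 1): leading coefficient (2n)!/(2^n (n!)^2) = 720/(8*36) = 5/2, so a_3 = 5/2. Work downward with a_k = (k+1)(k+2) a_{k+2} / ((k - 3)(k + 4)):
  a_1 = (2)(3)(5/2) / ((1 - 3)(1 + 4)) = 15/(-10) = -3/2
Hence P_3(x) = 5 x^3/2 - 3 x/2.

P_3(x); series = 5 x^3/2 - 3 x/2


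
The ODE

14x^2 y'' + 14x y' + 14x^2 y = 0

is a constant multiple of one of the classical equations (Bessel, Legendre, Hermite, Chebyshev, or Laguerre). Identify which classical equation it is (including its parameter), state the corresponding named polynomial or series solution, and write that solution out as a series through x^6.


All three coefficients share the factor 14; dividing through by 14 gives  x^2 y'' + x y' + x^2 y = 0.
This matches the Bessel equation x^2 y'' + x y' + (x^2 - nu^2) y = 0 with nu^2 = 0, so nu = 0; the solution bounded at x = 0 is J_0(x).
Frobenius at x = 0: indicial roots ±nu; for r = nu the recurrence k(k + 2nu) c_k = -c_{k-2} gives the standard series J_nu(x) = sum_{k>=0} (-1)^k / (k! (k+nu)!) (x/2)^(2k+nu). Evaluate the first 4 terms:
  k = 0: (-1)^0 / (0! * 0! * 2^0) x^0 = 1/(1*1*1) x^0 = (1) x^0
  k = 1: (-1)^1 / (1! * 1! * 2^2) x^2 = -1/(1*1*4) x^2 = (-1/4) x^2
  k = 2: (-1)^2 / (2! * 2! * 2^4) x^4 = 1/(2*2*16) x^4 = (1/64) x^4
  k = 3: (-1)^3 / (3! * 3! * 2^6) x^6 = -1/(6*6*64) x^6 = (-1/2304) x^6
Hence J_0(x) = -x^6/2304 + x^4/64 - x^2/4 + 1 + ....

J_0(x); series = -x^6/2304 + x^4/64 - x^2/4 + 1


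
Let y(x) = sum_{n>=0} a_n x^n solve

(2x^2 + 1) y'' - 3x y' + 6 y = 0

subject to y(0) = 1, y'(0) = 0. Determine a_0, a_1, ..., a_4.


Ansatz: y(x) = sum_{n>=0} a_n x^n, so y'(x) = sum_{n>=1} n a_n x^(n-1) and y''(x) = sum_{n>=2} n(n-1) a_n x^(n-2).
Substitute into P(x) y'' + Q(x) y' + R(x) y = 0 with P(x) = 2x^2 + 1, Q(x) = -3x, R(x) = 6, and match powers of x.
Initial conditions: a_0 = 1, a_1 = 0.
Setting the coefficient of each power of x to zero and solving order by order (substituting the coefficients already found):
  x^0: 2 a_2 + 6 a_0 = 0  ->  2 a_2 = -6 a_0 = -6  ->  a_2 = -3
  x^1: 6 a_3 + 3 a_1 = 0  ->  6 a_3 = -3 a_1 = 0  ->  a_3 = 0
  x^2: 12 a_4 + 4 a_2 = 0  ->  12 a_4 = -4 a_2 = 12  ->  a_4 = 1
Truncated series: y(x) = 1 - 3 x^2 + x^4 + O(x^5).

a_0 = 1; a_1 = 0; a_2 = -3; a_3 = 0; a_4 = 1


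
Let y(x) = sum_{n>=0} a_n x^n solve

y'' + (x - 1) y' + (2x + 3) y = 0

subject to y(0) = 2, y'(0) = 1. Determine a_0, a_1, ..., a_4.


Ansatz: y(x) = sum_{n>=0} a_n x^n, so y'(x) = sum_{n>=1} n a_n x^(n-1) and y''(x) = sum_{n>=2} n(n-1) a_n x^(n-2).
Substitute into P(x) y'' + Q(x) y' + R(x) y = 0 with P(x) = 1, Q(x) = x - 1, R(x) = 2x + 3, and match powers of x.
Initial conditions: a_0 = 2, a_1 = 1.
Setting the coefficient of each power of x to zero and solving order by order (substituting the coefficients already found):
  x^0: 2 a_2 - a_1 + 3 a_0 = 0  ->  2 a_2 = a_1 - 3 a_0 = -5  ->  a_2 = -5/2
  x^1: 6 a_3 - 2 a_2 + 4 a_1 + 2 a_0 = 0  ->  6 a_3 = 2 a_2 - 4 a_1 - 2 a_0 = -13  ->  a_3 = -13/6
  x^2: 12 a_4 - 3 a_3 + 5 a_2 + 2 a_1 = 0  ->  12 a_4 = 3 a_3 - 5 a_2 - 2 a_1 = 4  ->  a_4 = 1/3
Truncated series: y(x) = 2 + x - (5/2) x^2 - (13/6) x^3 + (1/3) x^4 + O(x^5).

a_0 = 2; a_1 = 1; a_2 = -5/2; a_3 = -13/6; a_4 = 1/3


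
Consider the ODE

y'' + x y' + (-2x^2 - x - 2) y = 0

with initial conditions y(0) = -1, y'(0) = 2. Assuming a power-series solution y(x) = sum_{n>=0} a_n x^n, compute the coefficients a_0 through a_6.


Ansatz: y(x) = sum_{n>=0} a_n x^n, so y'(x) = sum_{n>=1} n a_n x^(n-1) and y''(x) = sum_{n>=2} n(n-1) a_n x^(n-2).
Substitute into P(x) y'' + Q(x) y' + R(x) y = 0 with P(x) = 1, Q(x) = x, R(x) = -2x^2 - x - 2, and match powers of x.
Initial conditions: a_0 = -1, a_1 = 2.
Setting the coefficient of each power of x to zero and solving order by order (substituting the coefficients already found):
  x^0: 2 a_2 - 2 a_0 = 0  ->  2 a_2 = 2 a_0 = -2  ->  a_2 = -1
  x^1: 6 a_3 - a_1 - a_0 = 0  ->  6 a_3 = a_1 + a_0 = 1  ->  a_3 = 1/6
  x^2: 12 a_4 - a_1 - 2 a_0 = 0  ->  12 a_4 = a_1 + 2 a_0 = 0  ->  a_4 = 0
  x^3: 20 a_5 + a_3 - a_2 - 2 a_1 = 0  ->  20 a_5 = -a_3 + a_2 + 2 a_1 = 17/6  ->  a_5 = 17/120
  x^4: 30 a_6 + 2 a_4 - a_3 - 2 a_2 = 0  ->  30 a_6 = -2 a_4 + a_3 + 2 a_2 = -11/6  ->  a_6 = -11/180
Truncated series: y(x) = -1 + 2 x - x^2 + (1/6) x^3 + (17/120) x^5 - (11/180) x^6 + O(x^7).

a_0 = -1; a_1 = 2; a_2 = -1; a_3 = 1/6; a_4 = 0; a_5 = 17/120; a_6 = -11/180


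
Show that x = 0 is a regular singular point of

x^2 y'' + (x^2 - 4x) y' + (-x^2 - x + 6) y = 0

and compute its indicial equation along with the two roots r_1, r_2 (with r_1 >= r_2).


Divide by x^2 to reach normal form y'' + P_1(x) y' + P_2(x) y = 0 with P_1(x) = 1 - 4/x and P_2(x) = -1 - 1/x + 6/x^2.
x = 0 is a singular point because the y'-coefficient 1 - 4/x has a pole at x = 0 and the y-coefficient -1 - 1/x + 6/x^2 has a pole at x = 0.
It is a regular singular point because x P_1(x) = p(x) = x - 4 and x^2 P_2(x) = q(x) = -x^2 - x + 6 are polynomials, hence analytic at x = 0.
p(0) = -4,  q(0) = 6.
Indicial equation: r(r-1) + p(0) r + q(0) = 0, i.e. r^2 + (p(0) - 1) r + q(0) = 0, i.e. r^2 - 5 r + 6 = 0.
Discriminant: (-5)^2 - 4(6) = 1, so r = (5 ± 1)/2.
Solving: r_1 = 3, r_2 = 2.

indicial: r^2 - 5 r + 6 = 0; roots r_1 = 3, r_2 = 2


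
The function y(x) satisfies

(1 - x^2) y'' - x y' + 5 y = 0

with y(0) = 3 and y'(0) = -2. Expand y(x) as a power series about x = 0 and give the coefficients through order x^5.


Ansatz: y(x) = sum_{n>=0} a_n x^n, so y'(x) = sum_{n>=1} n a_n x^(n-1) and y''(x) = sum_{n>=2} n(n-1) a_n x^(n-2).
Substitute into P(x) y'' + Q(x) y' + R(x) y = 0 with P(x) = 1 - x^2, Q(x) = -x, R(x) = 5, and match powers of x.
Initial conditions: a_0 = 3, a_1 = -2.
Setting the coefficient of each power of x to zero and solving order by order (substituting the coefficients already found):
  x^0: 2 a_2 + 5 a_0 = 0  ->  2 a_2 = -5 a_0 = -15  ->  a_2 = -15/2
  x^1: 6 a_3 + 4 a_1 = 0  ->  6 a_3 = -4 a_1 = 8  ->  a_3 = 4/3
  x^2: 12 a_4 + a_2 = 0  ->  12 a_4 = -a_2 = 15/2  ->  a_4 = 5/8
  x^3: 20 a_5 - 4 a_3 = 0  ->  20 a_5 = 4 a_3 = 16/3  ->  a_5 = 4/15
Truncated series: y(x) = 3 - 2 x - (15/2) x^2 + (4/3) x^3 + (5/8) x^4 + (4/15) x^5 + O(x^6).

a_0 = 3; a_1 = -2; a_2 = -15/2; a_3 = 4/3; a_4 = 5/8; a_5 = 4/15
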